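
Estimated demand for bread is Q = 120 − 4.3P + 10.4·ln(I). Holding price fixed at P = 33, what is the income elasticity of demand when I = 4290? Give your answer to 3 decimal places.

0.160

At P = 33, I = 4290: Q = 65.086.
Holding P constant, ∂Q/∂I = 10.4/I = 0.00242424.
η_I = (∂Q/∂I)·(I/Q) = 0.00242424 × (4290/65.086) = 0.160.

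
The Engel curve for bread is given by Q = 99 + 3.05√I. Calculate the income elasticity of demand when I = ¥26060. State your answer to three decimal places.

0.416

At I = 26060: Q = 591.365.
dQ/dI = 3.05/(2√I) = 0.00944675 at this income.
η = (dQ/dI)·(I/Q) = 0.00944675 × (26060/591.365) = 0.416.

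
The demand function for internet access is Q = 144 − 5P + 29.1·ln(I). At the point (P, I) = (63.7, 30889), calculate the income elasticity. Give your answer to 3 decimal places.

0.230

At P = 63.7, I = 30889: Q = 126.340.
Holding P constant, ∂Q/∂I = 29.1/I = 0.000942083.
η_I = (∂Q/∂I)·(I/Q) = 0.000942083 × (30889/126.340) = 0.230.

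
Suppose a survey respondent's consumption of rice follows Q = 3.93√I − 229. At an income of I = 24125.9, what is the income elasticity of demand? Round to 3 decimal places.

At I = 24125.9: Q = 381.428.
dQ/dI = 3.93/(2√I) = 0.0126509 at this income.
η = (dQ/dI)·(I/Q) = 0.0126509 × (24125.9/381.428) = 0.800.

0.800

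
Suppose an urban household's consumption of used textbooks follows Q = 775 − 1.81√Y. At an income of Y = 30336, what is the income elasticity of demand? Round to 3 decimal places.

At Y = 30336: Q = 459.748.
dQ/dY = -1.81/(2√Y) = -0.005196 at this income.
η = (dQ/dY)·(Y/Q) = -0.005196 × (30336/459.748) = -0.343.

-0.343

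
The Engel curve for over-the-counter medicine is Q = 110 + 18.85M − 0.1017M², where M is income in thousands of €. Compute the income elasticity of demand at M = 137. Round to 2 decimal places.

At M = 137: Q = 783.6427.
dQ/dM = 18.85 − 0.2034M = -9.01580.
η = (dQ/dM)·(M/Q) = -9.01580 × (137/783.6427) = -1.58.

-1.58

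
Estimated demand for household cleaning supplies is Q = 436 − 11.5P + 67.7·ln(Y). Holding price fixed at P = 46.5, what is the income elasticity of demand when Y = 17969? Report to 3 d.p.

0.120

At P = 46.5, Y = 17969: Q = 564.467.
Holding P constant, ∂Q/∂Y = 67.7/Y = 0.0037676.
η_Y = (∂Q/∂Y)·(Y/Q) = 0.0037676 × (17969/564.467) = 0.120.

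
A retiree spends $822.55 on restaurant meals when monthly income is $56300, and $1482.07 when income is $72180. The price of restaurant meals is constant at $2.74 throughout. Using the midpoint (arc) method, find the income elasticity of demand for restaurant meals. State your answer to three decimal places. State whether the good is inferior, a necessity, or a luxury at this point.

With a constant price, Q₁ = 822.55/2.74 = 300.201 and Q₂ = 1482.07/2.74 = 540.901 (equivalently, work directly with expenditure since P cancels).
Midpoint %ΔQ = (1482.07 − 822.55)/1152.31 = 0.57235; midpoint %ΔI = (72180 − 56300)/64240 = 0.24720.
η = 0.57235 / 0.24720 = 2.315.
η > 1 ⇒ luxury.

2.315 (luxury)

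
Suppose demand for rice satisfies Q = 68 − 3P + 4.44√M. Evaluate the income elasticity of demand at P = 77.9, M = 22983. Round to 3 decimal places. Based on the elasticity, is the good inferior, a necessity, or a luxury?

At P = 77.9, M = 22983: Q = 507.410.
Holding P constant, ∂Q/∂M = 4.44/(2√M) = 0.0146437.
η_M = (∂Q/∂M)·(M/Q) = 0.0146437 × (22983/507.410) = 0.663.
Since 0 < η < 1, this is a necessity.

0.663 (necessity)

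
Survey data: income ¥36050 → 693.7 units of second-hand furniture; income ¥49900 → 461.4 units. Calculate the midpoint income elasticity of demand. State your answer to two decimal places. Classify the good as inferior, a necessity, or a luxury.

-1.25 (inferior good)

ΔQ = 461.4 − 693.7 = -232.3; midpoint Q̄ = (693.7 + 461.4)/2 = 577.55.
ΔI = 49900 − 36050 = 13850; midpoint Ī = (36050 + 49900)/2 = 42975.
η = (ΔQ/Q̄) ÷ (ΔI/Ī) = (-232.3/577.55) ÷ (13850/42975) = -1.25.
η < 0 ⇒ inferior good.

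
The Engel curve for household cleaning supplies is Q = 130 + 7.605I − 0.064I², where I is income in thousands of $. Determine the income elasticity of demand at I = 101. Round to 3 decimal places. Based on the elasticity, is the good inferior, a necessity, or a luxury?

At I = 101: Q = 245.2410.
dQ/dI = 7.605 − 0.128I = -5.32300.
η = (dQ/dI)·(I/Q) = -5.32300 × (101/245.2410) = -2.192.
η < 0 ⇒ inferior good.

-2.192 (inferior good)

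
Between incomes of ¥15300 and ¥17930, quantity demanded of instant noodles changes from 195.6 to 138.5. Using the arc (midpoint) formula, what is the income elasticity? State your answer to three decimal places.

ΔQ = 138.5 − 195.6 = -57.1; midpoint Q̄ = (195.6 + 138.5)/2 = 167.05.
ΔI = 17930 − 15300 = 2630; midpoint Ī = (15300 + 17930)/2 = 16615.
η = (ΔQ/Q̄) ÷ (ΔI/Ī) = (-57.1/167.05) ÷ (2630/16615) = -2.159.

-2.159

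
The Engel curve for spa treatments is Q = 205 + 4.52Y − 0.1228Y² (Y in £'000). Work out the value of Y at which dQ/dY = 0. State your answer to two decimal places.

18.40

dQ/dY = 4.52 − 0.2456Y.
The good is inferior where dQ/dY < 0. Setting dQ/dY = 0 gives Y = 4.52 / 0.2456 = 18.40.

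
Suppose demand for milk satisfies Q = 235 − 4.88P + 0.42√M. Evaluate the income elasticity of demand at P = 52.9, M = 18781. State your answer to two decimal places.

0.84

At P = 52.9, M = 18781: Q = 34.406.
Holding P constant, ∂Q/∂M = 0.42/(2√M) = 0.00153236.
η_M = (∂Q/∂M)·(M/Q) = 0.00153236 × (18781/34.406) = 0.84.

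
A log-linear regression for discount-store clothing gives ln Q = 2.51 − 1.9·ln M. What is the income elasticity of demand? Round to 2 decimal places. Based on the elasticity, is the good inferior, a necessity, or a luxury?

-1.90 (inferior good)

In a log-linear demand, the coefficient on ln M is the income elasticity.
So η = -1.90.
η < 0 ⇒ inferior good.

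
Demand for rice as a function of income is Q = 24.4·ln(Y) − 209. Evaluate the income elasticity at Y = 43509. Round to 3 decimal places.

0.473

At Y = 43509: Q = 51.610.
dQ/dY = 24.4/Y = 0.000560804 at this income.
η = (dQ/dY)·(Y/Q) = 0.000560804 × (43509/51.610) = 0.473.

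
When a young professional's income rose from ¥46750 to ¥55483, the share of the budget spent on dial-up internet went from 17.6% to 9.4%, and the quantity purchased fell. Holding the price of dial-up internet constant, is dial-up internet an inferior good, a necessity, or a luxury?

inferior good

Quantity demanded falls as income rises, so η < 0.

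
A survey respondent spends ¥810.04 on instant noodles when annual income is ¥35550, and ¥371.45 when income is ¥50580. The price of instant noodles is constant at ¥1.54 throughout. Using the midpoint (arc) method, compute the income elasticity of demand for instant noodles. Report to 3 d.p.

With a constant price, Q₁ = 810.04/1.54 = 526.000 and Q₂ = 371.45/1.54 = 241.201 (equivalently, work directly with expenditure since P cancels).
Midpoint %ΔQ = (371.45 − 810.04)/590.75 = -0.74244; midpoint %ΔI = (50580 − 35550)/43065 = 0.34901.
η = -0.74244 / 0.34901 = -2.127.

-2.127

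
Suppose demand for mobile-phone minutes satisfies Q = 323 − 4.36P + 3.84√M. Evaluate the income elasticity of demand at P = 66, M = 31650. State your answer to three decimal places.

At P = 66, M = 31650: Q = 718.393.
Holding P constant, ∂Q/∂M = 3.84/(2√M) = 0.0107923.
η_M = (∂Q/∂M)·(M/Q) = 0.0107923 × (31650/718.393) = 0.475.

0.475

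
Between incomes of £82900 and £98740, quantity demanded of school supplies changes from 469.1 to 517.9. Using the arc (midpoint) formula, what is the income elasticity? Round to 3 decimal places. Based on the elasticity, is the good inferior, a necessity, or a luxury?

0.567 (necessity)

ΔQ = 517.9 − 469.1 = 48.8; midpoint Q̄ = (469.1 + 517.9)/2 = 493.5.
ΔI = 98740 − 82900 = 15840; midpoint Ī = (82900 + 98740)/2 = 90820.
η = (ΔQ/Q̄) ÷ (ΔI/Ī) = (48.8/493.5) ÷ (15840/90820) = 0.567.
0 < η < 1 ⇒ necessity.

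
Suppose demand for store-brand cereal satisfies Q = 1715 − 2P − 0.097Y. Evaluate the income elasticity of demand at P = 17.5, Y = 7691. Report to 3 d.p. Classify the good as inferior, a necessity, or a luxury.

-0.799 (inferior good)

At P = 17.5, Y = 7691: Q = 933.973.
Holding P constant, ∂Q/∂Y = −0.097.
η_Y = (∂Q/∂Y)·(Y/Q) = -0.097 × (7691/933.973) = -0.799.
Since η < 0, this is an inferior good.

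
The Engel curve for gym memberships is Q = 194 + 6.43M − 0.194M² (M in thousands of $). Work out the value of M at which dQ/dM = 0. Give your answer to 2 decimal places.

16.57

dQ/dM = 6.43 − 0.388M.
The good is inferior where dQ/dM < 0. Setting dQ/dM = 0 gives M = 6.43 / 0.388 = 16.57.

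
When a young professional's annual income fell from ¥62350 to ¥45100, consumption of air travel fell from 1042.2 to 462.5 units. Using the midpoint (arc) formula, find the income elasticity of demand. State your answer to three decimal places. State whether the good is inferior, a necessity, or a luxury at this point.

2.400 (luxury)

ΔQ = 462.5 − 1042.2 = -579.7; midpoint Q̄ = (1042.2 + 462.5)/2 = 752.35.
ΔI = 45100 − 62350 = -17250; midpoint Ī = (62350 + 45100)/2 = 53725.
η = (ΔQ/Q̄) ÷ (ΔI/Ī) = (-579.7/752.35) ÷ (-17250/53725) = 2.400.
η > 1 ⇒ luxury.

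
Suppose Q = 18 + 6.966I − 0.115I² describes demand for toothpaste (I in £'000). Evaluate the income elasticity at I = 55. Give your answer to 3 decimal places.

At I = 55: Q = 53.2550.
dQ/dI = 6.966 − 0.23I = -5.68400.
η = (dQ/dI)·(I/Q) = -5.68400 × (55/53.2550) = -5.870.

-5.870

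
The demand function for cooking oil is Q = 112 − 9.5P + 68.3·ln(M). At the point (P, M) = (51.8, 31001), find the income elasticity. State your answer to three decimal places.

At P = 51.8, M = 31001: Q = 326.243.
Holding P constant, ∂Q/∂M = 68.3/M = 0.00220315.
η_M = (∂Q/∂M)·(M/Q) = 0.00220315 × (31001/326.243) = 0.209.

0.209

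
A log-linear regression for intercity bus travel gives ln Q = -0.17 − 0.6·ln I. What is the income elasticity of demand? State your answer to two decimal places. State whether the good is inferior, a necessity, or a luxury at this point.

In a log-linear demand, the coefficient on ln I is the income elasticity.
So η = -0.60.
η < 0 ⇒ inferior good.

-0.60 (inferior good)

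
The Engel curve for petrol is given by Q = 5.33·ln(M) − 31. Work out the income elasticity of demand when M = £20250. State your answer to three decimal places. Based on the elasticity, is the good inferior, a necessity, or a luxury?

At M = 20250: Q = 21.852.
dQ/dM = 5.33/M = 0.00026321 at this income.
η = (dQ/dM)·(M/Q) = 0.00026321 × (20250/21.852) = 0.244.
Since 0 < η < 1, the good is a necessity.

0.244 (necessity)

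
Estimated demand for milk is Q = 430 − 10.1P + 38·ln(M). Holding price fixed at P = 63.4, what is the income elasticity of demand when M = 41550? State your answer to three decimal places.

0.196

At P = 63.4, M = 41550: Q = 193.777.
Holding P constant, ∂Q/∂M = 38/M = 0.000914561.
η_M = (∂Q/∂M)·(M/Q) = 0.000914561 × (41550/193.777) = 0.196.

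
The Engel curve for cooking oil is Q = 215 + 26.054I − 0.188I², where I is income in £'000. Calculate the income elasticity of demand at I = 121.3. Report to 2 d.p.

-3.89

At I = 121.3: Q = 609.1765.
dQ/dI = 26.054 − 0.376I = -19.55480.
η = (dQ/dI)·(I/Q) = -19.55480 × (121.3/609.1765) = -3.89.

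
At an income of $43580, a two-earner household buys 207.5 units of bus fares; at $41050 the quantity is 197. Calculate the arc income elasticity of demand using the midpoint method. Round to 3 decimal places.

ΔQ = 197 − 207.5 = -10.5; midpoint Q̄ = (207.5 + 197)/2 = 202.25.
ΔI = 41050 − 43580 = -2530; midpoint Ī = (43580 + 41050)/2 = 42315.
η = (ΔQ/Q̄) ÷ (ΔI/Ī) = (-10.5/202.25) ÷ (-2530/42315) = 0.868.

0.868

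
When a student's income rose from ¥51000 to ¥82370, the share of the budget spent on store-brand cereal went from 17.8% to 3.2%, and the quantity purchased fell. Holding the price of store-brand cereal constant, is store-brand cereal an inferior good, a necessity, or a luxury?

Quantity demanded falls as income rises, so η < 0.

inferior good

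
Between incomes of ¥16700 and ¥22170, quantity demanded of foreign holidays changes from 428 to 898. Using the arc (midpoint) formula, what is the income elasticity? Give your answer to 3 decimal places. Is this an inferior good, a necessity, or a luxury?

2.519 (luxury)

ΔQ = 898 − 428 = 470; midpoint Q̄ = (428 + 898)/2 = 663.
ΔI = 22170 − 16700 = 5470; midpoint Ī = (16700 + 22170)/2 = 19435.
η = (ΔQ/Q̄) ÷ (ΔI/Ī) = (470/663) ÷ (5470/19435) = 2.519.
η > 1 ⇒ luxury.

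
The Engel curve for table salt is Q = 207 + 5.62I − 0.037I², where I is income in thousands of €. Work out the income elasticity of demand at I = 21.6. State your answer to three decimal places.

0.279

At I = 21.6: Q = 311.1293.
dQ/dI = 5.62 − 0.074I = 4.02160.
η = (dQ/dI)·(I/Q) = 4.02160 × (21.6/311.1293) = 0.279.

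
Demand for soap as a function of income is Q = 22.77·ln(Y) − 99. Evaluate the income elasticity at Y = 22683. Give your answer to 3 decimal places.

At Y = 22683: Q = 129.369.
dQ/dY = 22.77/Y = 0.00100384 at this income.
η = (dQ/dY)·(Y/Q) = 0.00100384 × (22683/129.369) = 0.176.

0.176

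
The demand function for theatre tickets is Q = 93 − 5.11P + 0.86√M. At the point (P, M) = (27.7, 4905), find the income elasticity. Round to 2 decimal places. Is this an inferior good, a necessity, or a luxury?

2.58 (luxury)

At P = 27.7, M = 4905: Q = 11.684.
Holding P constant, ∂Q/∂M = 0.86/(2√M) = 0.00613973.
η_M = (∂Q/∂M)·(M/Q) = 0.00613973 × (4905/11.684) = 2.58.
Since η > 1, this is a luxury.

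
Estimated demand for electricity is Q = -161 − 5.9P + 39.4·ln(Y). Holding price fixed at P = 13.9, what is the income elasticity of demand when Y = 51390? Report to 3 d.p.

At P = 13.9, Y = 51390: Q = 184.370.
Holding P constant, ∂Q/∂Y = 39.4/Y = 0.000766686.
η_Y = (∂Q/∂Y)·(Y/Q) = 0.000766686 × (51390/184.370) = 0.214.

0.214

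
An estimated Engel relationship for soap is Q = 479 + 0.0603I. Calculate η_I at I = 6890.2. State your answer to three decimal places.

At I = 6890.2: Q = 894.479.
dQ/dI = 0.0603.
η = (dQ/dI)·(I/Q) = 0.0603 × (6890.2/894.479) = 0.464.

0.464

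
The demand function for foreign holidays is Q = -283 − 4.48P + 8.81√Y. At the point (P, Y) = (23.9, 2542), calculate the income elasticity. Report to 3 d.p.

At P = 23.9, Y = 2542: Q = 54.113.
Holding P constant, ∂Q/∂Y = 8.81/(2√Y) = 0.0873692.
η_Y = (∂Q/∂Y)·(Y/Q) = 0.0873692 × (2542/54.113) = 4.104.

4.104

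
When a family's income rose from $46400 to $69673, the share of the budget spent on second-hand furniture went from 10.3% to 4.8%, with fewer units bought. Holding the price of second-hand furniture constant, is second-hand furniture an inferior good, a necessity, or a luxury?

inferior good

Quantity demanded falls as income rises, so η < 0.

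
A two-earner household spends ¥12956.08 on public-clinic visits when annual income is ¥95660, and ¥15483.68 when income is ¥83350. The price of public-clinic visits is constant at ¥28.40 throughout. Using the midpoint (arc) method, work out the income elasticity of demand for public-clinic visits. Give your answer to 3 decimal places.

-1.292

With a constant price, Q₁ = 12956.08/28.40 = 456.200 and Q₂ = 15483.68/28.40 = 545.200 (equivalently, work directly with expenditure since P cancels).
Midpoint %ΔQ = (15483.68 − 12956.08)/14219.88 = 0.17775; midpoint %ΔI = (83350 − 95660)/89505 = -0.13753.
η = 0.17775 / -0.13753 = -1.292.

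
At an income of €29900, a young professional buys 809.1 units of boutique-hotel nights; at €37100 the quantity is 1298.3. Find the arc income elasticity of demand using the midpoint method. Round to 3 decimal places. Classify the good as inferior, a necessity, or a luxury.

2.160 (luxury)

ΔQ = 1298.3 − 809.1 = 489.2; midpoint Q̄ = (809.1 + 1298.3)/2 = 1053.7.
ΔI = 37100 − 29900 = 7200; midpoint Ī = (29900 + 37100)/2 = 33500.
η = (ΔQ/Q̄) ÷ (ΔI/Ī) = (489.2/1053.7) ÷ (7200/33500) = 2.160.
η > 1 ⇒ luxury.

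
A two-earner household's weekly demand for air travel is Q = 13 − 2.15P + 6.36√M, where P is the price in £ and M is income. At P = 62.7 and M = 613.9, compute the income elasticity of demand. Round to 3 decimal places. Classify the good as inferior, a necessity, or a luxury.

At P = 62.7, M = 613.9: Q = 35.777.
Holding P constant, ∂Q/∂M = 6.36/(2√M) = 0.128345.
η_M = (∂Q/∂M)·(M/Q) = 0.128345 × (613.9/35.777) = 2.202.
Since η > 1, this is a luxury.

2.202 (luxury)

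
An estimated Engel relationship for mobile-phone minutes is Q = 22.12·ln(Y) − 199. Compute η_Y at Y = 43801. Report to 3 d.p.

At Y = 43801: Q = 37.406.
dQ/dY = 22.12/Y = 0.000505011 at this income.
η = (dQ/dY)·(Y/Q) = 0.000505011 × (43801/37.406) = 0.591.

0.591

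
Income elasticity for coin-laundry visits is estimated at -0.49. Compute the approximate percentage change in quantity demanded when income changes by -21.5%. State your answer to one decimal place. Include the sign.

10.5%

%ΔQ ≈ η × %ΔI = -0.49 × (-21.5%) = 10.5%.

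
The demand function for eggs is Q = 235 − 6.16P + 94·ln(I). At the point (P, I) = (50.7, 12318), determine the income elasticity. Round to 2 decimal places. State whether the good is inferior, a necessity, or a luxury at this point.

At P = 50.7, I = 12318: Q = 808.057.
Holding P constant, ∂Q/∂I = 94/I = 0.00763111.
η_I = (∂Q/∂I)·(I/Q) = 0.00763111 × (12318/808.057) = 0.12.
Since 0 < η < 1, this is a necessity.

0.12 (necessity)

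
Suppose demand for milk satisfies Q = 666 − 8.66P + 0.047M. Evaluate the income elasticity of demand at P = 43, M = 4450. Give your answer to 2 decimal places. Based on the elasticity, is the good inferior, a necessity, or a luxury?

At P = 43, M = 4450: Q = 502.770.
Holding P constant, ∂Q/∂M = 0.047.
η_M = (∂Q/∂M)·(M/Q) = 0.047 × (4450/502.770) = 0.42.
Since 0 < η < 1, this is a necessity.

0.42 (necessity)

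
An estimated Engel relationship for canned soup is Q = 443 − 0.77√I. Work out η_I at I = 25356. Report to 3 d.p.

At I = 25356: Q = 320.389.
dQ/dI = -0.77/(2√I) = -0.0024178 at this income.
η = (dQ/dI)·(I/Q) = -0.0024178 × (25356/320.389) = -0.191.

-0.191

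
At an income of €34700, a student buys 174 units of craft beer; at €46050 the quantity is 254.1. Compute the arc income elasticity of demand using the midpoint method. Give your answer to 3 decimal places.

ΔQ = 254.1 − 174 = 80.1; midpoint Q̄ = (174 + 254.1)/2 = 214.05.
ΔI = 46050 − 34700 = 11350; midpoint Ī = (34700 + 46050)/2 = 40375.
η = (ΔQ/Q̄) ÷ (ΔI/Ī) = (80.1/214.05) ÷ (11350/40375) = 1.331.

1.331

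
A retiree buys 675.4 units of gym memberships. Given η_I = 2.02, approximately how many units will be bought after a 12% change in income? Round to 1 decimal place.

839.1

%ΔQ ≈ η × %ΔI = 2.02 × 12% = 24.24%.
New Q ≈ 675.4 × (1 + 0.2424) = 839.1.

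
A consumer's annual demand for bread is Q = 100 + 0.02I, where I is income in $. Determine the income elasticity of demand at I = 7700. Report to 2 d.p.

At I = 7700: Q = 254.000.
dQ/dI = 0.02.
η = (dQ/dI)·(I/Q) = 0.02 × (7700/254.000) = 0.61.

0.61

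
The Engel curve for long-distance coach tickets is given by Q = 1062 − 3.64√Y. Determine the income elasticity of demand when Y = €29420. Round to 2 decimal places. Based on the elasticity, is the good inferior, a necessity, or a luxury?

-0.71 (inferior good)

At Y = 29420: Q = 437.658.
dQ/dY = -3.64/(2√Y) = -0.0106108 at this income.
η = (dQ/dY)·(Y/Q) = -0.0106108 × (29420/437.658) = -0.71.
Since η < 0, the good is an inferior good.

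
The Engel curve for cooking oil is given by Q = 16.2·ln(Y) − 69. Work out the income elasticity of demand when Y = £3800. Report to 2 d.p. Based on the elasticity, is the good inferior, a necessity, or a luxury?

0.25 (necessity)

At Y = 3800: Q = 64.533.
dQ/dY = 16.2/Y = 0.00426316 at this income.
η = (dQ/dY)·(Y/Q) = 0.00426316 × (3800/64.533) = 0.25.
Since 0 < η < 1, the good is a necessity.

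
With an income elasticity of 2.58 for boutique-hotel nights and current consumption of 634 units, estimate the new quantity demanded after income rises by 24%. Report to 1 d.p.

%ΔQ ≈ η × %ΔI = 2.58 × 24% = 61.92%.
New Q ≈ 634 × (1 + 0.6192) = 1026.6.

1026.6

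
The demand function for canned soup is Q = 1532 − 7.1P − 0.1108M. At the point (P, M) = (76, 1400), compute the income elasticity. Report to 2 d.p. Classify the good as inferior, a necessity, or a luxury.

-0.19 (inferior good)

At P = 76, M = 1400: Q = 837.280.
Holding P constant, ∂Q/∂M = −0.1108.
η_M = (∂Q/∂M)·(M/Q) = -0.1108 × (1400/837.280) = -0.19.
Since η < 0, this is an inferior good.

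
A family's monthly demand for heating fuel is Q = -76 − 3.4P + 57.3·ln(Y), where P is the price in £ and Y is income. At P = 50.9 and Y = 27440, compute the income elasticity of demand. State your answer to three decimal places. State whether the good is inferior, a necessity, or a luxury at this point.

0.170 (necessity)

At P = 50.9, Y = 27440: Q = 336.532.
Holding P constant, ∂Q/∂Y = 57.3/Y = 0.00208819.
η_Y = (∂Q/∂Y)·(Y/Q) = 0.00208819 × (27440/336.532) = 0.170.
Since 0 < η < 1, this is a necessity.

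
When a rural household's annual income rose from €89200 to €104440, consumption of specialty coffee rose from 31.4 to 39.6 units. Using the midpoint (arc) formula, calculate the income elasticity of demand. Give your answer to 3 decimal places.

ΔQ = 39.6 − 31.4 = 8.2; midpoint Q̄ = (31.4 + 39.6)/2 = 35.5.
ΔI = 104440 − 89200 = 15240; midpoint Ī = (89200 + 104440)/2 = 96820.
η = (ΔQ/Q̄) ÷ (ΔI/Ī) = (8.2/35.5) ÷ (15240/96820) = 1.467.

1.467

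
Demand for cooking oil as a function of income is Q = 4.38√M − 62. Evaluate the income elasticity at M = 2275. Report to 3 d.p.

At M = 2275: Q = 146.913.
dQ/dM = 4.38/(2√M) = 0.0459149 at this income.
η = (dQ/dM)·(M/Q) = 0.0459149 × (2275/146.913) = 0.711.

0.711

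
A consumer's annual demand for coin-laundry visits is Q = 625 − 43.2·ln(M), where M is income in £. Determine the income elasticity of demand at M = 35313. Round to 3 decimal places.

-0.250

At M = 35313: Q = 172.609.
dQ/dM = -43.2/M = -0.00122335 at this income.
η = (dQ/dM)·(M/Q) = -0.00122335 × (35313/172.609) = -0.250.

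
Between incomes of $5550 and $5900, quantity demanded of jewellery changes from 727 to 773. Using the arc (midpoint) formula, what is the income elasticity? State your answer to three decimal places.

ΔQ = 773 − 727 = 46; midpoint Q̄ = (727 + 773)/2 = 750.
ΔI = 5900 − 5550 = 350; midpoint Ī = (5550 + 5900)/2 = 5725.
η = (ΔQ/Q̄) ÷ (ΔI/Ī) = (46/750) ÷ (350/5725) = 1.003.

1.003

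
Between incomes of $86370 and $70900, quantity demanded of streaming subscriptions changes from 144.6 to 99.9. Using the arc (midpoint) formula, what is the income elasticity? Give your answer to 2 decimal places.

1.86

ΔQ = 99.9 − 144.6 = -44.7; midpoint Q̄ = (144.6 + 99.9)/2 = 122.25.
ΔI = 70900 − 86370 = -15470; midpoint Ī = (86370 + 70900)/2 = 78635.
η = (ΔQ/Q̄) ÷ (ΔI/Ī) = (-44.7/122.25) ÷ (-15470/78635) = 1.86.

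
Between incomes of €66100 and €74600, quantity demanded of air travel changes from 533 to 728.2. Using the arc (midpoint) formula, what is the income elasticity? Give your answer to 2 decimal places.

2.56

ΔQ = 728.2 − 533 = 195.2; midpoint Q̄ = (533 + 728.2)/2 = 630.6.
ΔI = 74600 − 66100 = 8500; midpoint Ī = (66100 + 74600)/2 = 70350.
η = (ΔQ/Q̄) ÷ (ΔI/Ī) = (195.2/630.6) ÷ (8500/70350) = 2.56.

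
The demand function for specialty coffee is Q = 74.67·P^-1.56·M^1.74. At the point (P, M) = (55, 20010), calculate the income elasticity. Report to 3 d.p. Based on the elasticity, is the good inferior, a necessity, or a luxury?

For a multiplicative demand Q = A·P^α·M^β, the income elasticity is β everywhere.
Here β = 1.74, so η = 1.740.
Since η > 1, this is a luxury.

1.740 (luxury)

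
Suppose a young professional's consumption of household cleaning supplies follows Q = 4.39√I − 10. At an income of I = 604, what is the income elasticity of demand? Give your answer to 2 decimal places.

0.55

At I = 604: Q = 97.890.
dQ/dI = 4.39/(2√I) = 0.0893133 at this income.
η = (dQ/dI)·(I/Q) = 0.0893133 × (604/97.890) = 0.55.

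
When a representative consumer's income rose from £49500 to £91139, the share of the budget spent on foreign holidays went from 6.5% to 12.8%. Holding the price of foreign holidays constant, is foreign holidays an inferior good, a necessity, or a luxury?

luxury

The budget share rises as income rises, so η > 1.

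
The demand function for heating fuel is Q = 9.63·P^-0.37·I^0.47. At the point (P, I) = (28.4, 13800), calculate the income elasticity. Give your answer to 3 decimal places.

For a multiplicative demand Q = A·P^α·I^β, the income elasticity is β everywhere.
Here β = 0.47, so η = 0.470.

0.470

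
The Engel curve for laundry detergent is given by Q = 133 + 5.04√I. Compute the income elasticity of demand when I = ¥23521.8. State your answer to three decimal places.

0.427

At I = 23521.8: Q = 905.976.
dQ/dI = 5.04/(2√I) = 0.016431 at this income.
η = (dQ/dI)·(I/Q) = 0.016431 × (23521.8/905.976) = 0.427.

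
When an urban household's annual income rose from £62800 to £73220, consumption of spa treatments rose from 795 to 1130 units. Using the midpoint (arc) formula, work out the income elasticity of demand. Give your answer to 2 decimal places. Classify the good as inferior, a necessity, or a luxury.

2.27 (luxury)

ΔQ = 1130 − 795 = 335; midpoint Q̄ = (795 + 1130)/2 = 962.5.
ΔI = 73220 − 62800 = 10420; midpoint Ī = (62800 + 73220)/2 = 68010.
η = (ΔQ/Q̄) ÷ (ΔI/Ī) = (335/962.5) ÷ (10420/68010) = 2.27.
η > 1 ⇒ luxury.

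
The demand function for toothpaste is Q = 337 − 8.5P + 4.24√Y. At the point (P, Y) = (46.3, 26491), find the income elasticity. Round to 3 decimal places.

0.545

At P = 46.3, Y = 26491: Q = 633.555.
Holding P constant, ∂Q/∂Y = 4.24/(2√Y) = 0.0130253.
η_Y = (∂Q/∂Y)·(Y/Q) = 0.0130253 × (26491/633.555) = 0.545.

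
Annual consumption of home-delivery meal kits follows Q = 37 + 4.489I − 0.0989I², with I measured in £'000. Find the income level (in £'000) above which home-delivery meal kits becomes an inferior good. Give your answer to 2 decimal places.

22.69

dQ/dI = 4.489 − 0.1978I.
The good is inferior where dQ/dI < 0. Setting dQ/dI = 0 gives I = 4.489 / 0.1978 = 22.69.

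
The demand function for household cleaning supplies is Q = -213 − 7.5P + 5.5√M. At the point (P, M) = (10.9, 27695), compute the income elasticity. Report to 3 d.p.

0.737

At P = 10.9, M = 27695: Q = 620.550.
Holding P constant, ∂Q/∂M = 5.5/(2√M) = 0.0165246.
η_M = (∂Q/∂M)·(M/Q) = 0.0165246 × (27695/620.550) = 0.737.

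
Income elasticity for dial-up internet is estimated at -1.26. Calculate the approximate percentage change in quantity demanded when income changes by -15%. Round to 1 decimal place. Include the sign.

18.9%

%ΔQ ≈ η × %ΔI = -1.26 × (-15%) = 18.9%.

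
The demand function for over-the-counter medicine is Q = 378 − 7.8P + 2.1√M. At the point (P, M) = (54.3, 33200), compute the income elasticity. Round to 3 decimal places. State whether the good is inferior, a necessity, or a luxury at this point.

At P = 54.3, M = 33200: Q = 337.098.
Holding P constant, ∂Q/∂M = 2.1/(2√M) = 0.00576262.
η_M = (∂Q/∂M)·(M/Q) = 0.00576262 × (33200/337.098) = 0.568.
Since 0 < η < 1, this is a necessity.

0.568 (necessity)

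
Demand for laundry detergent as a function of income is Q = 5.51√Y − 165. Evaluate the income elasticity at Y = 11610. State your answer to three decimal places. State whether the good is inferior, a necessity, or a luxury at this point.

At Y = 11610: Q = 428.701.
dQ/dY = 5.51/(2√Y) = 0.0255685 at this income.
η = (dQ/dY)·(Y/Q) = 0.0255685 × (11610/428.701) = 0.692.
Since 0 < η < 1, the good is a necessity.

0.692 (necessity)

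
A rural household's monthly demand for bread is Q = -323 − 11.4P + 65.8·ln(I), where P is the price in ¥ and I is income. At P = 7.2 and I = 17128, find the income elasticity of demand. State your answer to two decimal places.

At P = 7.2, I = 17128: Q = 236.369.
Holding P constant, ∂Q/∂I = 65.8/I = 0.00384166.
η_I = (∂Q/∂I)·(I/Q) = 0.00384166 × (17128/236.369) = 0.28.

0.28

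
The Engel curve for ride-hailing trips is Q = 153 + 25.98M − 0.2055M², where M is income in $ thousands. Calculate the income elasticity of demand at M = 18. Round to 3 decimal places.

0.604

At M = 18: Q = 554.0580.
dQ/dM = 25.98 − 0.411M = 18.58200.
η = (dQ/dM)·(M/Q) = 18.58200 × (18/554.0580) = 0.604.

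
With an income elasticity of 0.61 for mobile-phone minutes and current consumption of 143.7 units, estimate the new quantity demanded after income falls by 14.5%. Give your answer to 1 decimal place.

%ΔQ ≈ η × %ΔI = 0.61 × (-14.5%) = -8.845%.
New Q ≈ 143.7 × (1 − 0.08845) = 131.0.

131.0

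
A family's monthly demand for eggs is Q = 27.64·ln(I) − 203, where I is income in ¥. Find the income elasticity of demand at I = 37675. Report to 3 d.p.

0.313

At I = 37675: Q = 88.236.
dQ/dI = 27.64/I = 0.000733643 at this income.
η = (dQ/dI)·(I/Q) = 0.000733643 × (37675/88.236) = 0.313.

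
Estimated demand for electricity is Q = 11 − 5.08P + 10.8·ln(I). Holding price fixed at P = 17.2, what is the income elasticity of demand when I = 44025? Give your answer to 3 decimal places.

At P = 17.2, I = 44025: Q = 39.103.
Holding P constant, ∂Q/∂I = 10.8/I = 0.000245315.
η_I = (∂Q/∂I)·(I/Q) = 0.000245315 × (44025/39.103) = 0.276.

0.276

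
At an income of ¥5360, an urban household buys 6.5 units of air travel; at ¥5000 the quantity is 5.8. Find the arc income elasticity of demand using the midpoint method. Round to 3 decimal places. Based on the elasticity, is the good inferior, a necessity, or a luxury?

1.638 (luxury)

ΔQ = 5.8 − 6.5 = -0.7; midpoint Q̄ = (6.5 + 5.8)/2 = 6.15.
ΔI = 5000 − 5360 = -360; midpoint Ī = (5360 + 5000)/2 = 5180.
η = (ΔQ/Q̄) ÷ (ΔI/Ī) = (-0.7/6.15) ÷ (-360/5180) = 1.638.
η > 1 ⇒ luxury.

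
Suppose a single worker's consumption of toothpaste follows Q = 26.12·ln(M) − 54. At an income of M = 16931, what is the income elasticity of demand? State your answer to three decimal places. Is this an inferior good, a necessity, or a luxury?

At M = 16931: Q = 200.328.
dQ/dM = 26.12/M = 0.00154273 at this income.
η = (dQ/dM)·(M/Q) = 0.00154273 × (16931/200.328) = 0.130.
Since 0 < η < 1, the good is a necessity.

0.130 (necessity)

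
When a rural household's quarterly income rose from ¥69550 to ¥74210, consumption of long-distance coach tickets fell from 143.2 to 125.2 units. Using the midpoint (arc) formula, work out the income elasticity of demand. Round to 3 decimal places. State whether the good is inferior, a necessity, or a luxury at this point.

ΔQ = 125.2 − 143.2 = -18; midpoint Q̄ = (143.2 + 125.2)/2 = 134.2.
ΔI = 74210 − 69550 = 4660; midpoint Ī = (69550 + 74210)/2 = 71880.
η = (ΔQ/Q̄) ÷ (ΔI/Ī) = (-18/134.2) ÷ (4660/71880) = -2.069.
η < 0 ⇒ inferior good.

-2.069 (inferior good)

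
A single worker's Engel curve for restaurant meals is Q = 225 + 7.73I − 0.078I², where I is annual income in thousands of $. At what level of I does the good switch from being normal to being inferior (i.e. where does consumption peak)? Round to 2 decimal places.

49.55

dQ/dI = 7.73 − 0.156I.
The good is inferior where dQ/dI < 0. Setting dQ/dI = 0 gives I = 7.73 / 0.156 = 49.55.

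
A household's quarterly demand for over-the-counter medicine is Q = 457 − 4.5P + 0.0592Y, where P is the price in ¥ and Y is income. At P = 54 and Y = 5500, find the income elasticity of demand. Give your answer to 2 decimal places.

At P = 54, Y = 5500: Q = 539.600.
Holding P constant, ∂Q/∂Y = 0.0592.
η_Y = (∂Q/∂Y)·(Y/Q) = 0.0592 × (5500/539.600) = 0.60.

0.60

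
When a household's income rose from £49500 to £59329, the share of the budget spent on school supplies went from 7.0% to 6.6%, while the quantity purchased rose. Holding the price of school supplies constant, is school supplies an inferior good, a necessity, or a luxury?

necessity

Quantity rises but the budget share falls as income rises, so 0 < η < 1.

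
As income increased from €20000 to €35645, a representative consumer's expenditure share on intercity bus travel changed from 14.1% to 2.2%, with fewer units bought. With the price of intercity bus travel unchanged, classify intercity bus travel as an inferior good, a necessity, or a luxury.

inferior good

Quantity demanded falls as income rises, so η < 0.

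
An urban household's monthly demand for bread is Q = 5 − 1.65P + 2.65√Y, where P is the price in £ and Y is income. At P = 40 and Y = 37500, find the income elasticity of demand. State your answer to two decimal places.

At P = 40, Y = 37500: Q = 452.170.
Holding P constant, ∂Q/∂Y = 2.65/(2√Y) = 0.00684227.
η_Y = (∂Q/∂Y)·(Y/Q) = 0.00684227 × (37500/452.170) = 0.57.

0.57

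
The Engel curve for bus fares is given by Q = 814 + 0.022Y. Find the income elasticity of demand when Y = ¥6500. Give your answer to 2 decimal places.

At Y = 6500: Q = 957.000.
dQ/dY = 0.022.
η = (dQ/dY)·(Y/Q) = 0.022 × (6500/957.000) = 0.15.

0.15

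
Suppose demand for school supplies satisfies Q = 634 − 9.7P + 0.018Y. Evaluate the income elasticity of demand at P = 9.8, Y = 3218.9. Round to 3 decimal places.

0.097

At P = 9.8, Y = 3218.9: Q = 596.880.
Holding P constant, ∂Q/∂Y = 0.018.
η_Y = (∂Q/∂Y)·(Y/Q) = 0.018 × (3218.9/596.880) = 0.097.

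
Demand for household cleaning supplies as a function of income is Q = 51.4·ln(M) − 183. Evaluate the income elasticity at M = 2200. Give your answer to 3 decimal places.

At M = 2200: Q = 212.585.
dQ/dM = 51.4/M = 0.0233636 at this income.
η = (dQ/dM)·(M/Q) = 0.0233636 × (2200/212.585) = 0.242.

0.242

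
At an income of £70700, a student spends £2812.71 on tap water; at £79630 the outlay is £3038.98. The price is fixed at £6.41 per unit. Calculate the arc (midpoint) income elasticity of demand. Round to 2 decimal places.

With a constant price, Q₁ = 2812.71/6.41 = 438.800 and Q₂ = 3038.98/6.41 = 474.100 (equivalently, work directly with expenditure since P cancels).
Midpoint %ΔQ = (3038.98 − 2812.71)/2925.85 = 0.07733; midpoint %ΔI = (79630 − 70700)/75165 = 0.11881.
η = 0.07733 / 0.11881 = 0.65.

0.65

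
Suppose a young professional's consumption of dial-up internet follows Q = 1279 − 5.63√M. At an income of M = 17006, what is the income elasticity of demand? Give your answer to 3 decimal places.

At M = 17006: Q = 544.808.
dQ/dM = -5.63/(2√M) = -0.0215863 at this income.
η = (dQ/dM)·(M/Q) = -0.0215863 × (17006/544.808) = -0.674.

-0.674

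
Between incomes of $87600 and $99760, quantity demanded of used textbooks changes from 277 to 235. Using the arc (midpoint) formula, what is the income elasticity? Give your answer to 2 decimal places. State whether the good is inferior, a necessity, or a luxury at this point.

-1.26 (inferior good)

ΔQ = 235 − 277 = -42; midpoint Q̄ = (277 + 235)/2 = 256.
ΔI = 99760 − 87600 = 12160; midpoint Ī = (87600 + 99760)/2 = 93680.
η = (ΔQ/Q̄) ÷ (ΔI/Ī) = (-42/256) ÷ (12160/93680) = -1.26.
η < 0 ⇒ inferior good.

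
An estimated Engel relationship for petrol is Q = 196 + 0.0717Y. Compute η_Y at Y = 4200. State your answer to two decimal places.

0.61

At Y = 4200: Q = 497.140.
dQ/dY = 0.0717.
η = (dQ/dY)·(Y/Q) = 0.0717 × (4200/497.140) = 0.61.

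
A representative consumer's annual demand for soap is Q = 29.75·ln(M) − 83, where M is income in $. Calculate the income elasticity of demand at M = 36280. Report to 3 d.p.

At M = 36280: Q = 229.346.
dQ/dM = 29.75/M = 0.000820011 at this income.
η = (dQ/dM)·(M/Q) = 0.000820011 × (36280/229.346) = 0.130.

0.130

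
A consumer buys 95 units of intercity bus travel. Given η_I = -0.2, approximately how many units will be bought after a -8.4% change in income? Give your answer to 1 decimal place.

%ΔQ ≈ η × %ΔI = -0.2 × (-8.4%) = 1.68%.
New Q ≈ 95 × (1 + 0.0168) = 96.6.

96.6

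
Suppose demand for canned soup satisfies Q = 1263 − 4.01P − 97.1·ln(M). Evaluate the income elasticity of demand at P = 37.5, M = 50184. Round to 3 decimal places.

At P = 37.5, M = 50184: Q = 61.668.
Holding P constant, ∂Q/∂M = -97.1/M = -0.00193488.
η_M = (∂Q/∂M)·(M/Q) = -0.00193488 × (50184/61.668) = -1.575.

-1.575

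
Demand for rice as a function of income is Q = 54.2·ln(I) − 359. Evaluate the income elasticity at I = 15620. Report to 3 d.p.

At I = 15620: Q = 164.372.
dQ/dI = 54.2/I = 0.00346991 at this income.
η = (dQ/dI)·(I/Q) = 0.00346991 × (15620/164.372) = 0.330.

0.330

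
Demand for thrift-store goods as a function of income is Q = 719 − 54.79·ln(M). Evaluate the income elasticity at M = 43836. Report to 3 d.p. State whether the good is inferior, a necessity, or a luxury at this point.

At M = 43836: Q = 133.393.
dQ/dM = -54.79/M = -0.00124989 at this income.
η = (dQ/dM)·(M/Q) = -0.00124989 × (43836/133.393) = -0.411.
Since η < 0, the good is an inferior good.

-0.411 (inferior good)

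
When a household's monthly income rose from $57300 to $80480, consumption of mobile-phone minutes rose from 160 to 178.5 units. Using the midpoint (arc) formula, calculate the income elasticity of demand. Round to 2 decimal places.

0.32

ΔQ = 178.5 − 160 = 18.5; midpoint Q̄ = (160 + 178.5)/2 = 169.25.
ΔI = 80480 − 57300 = 23180; midpoint Ī = (57300 + 80480)/2 = 68890.
η = (ΔQ/Q̄) ÷ (ΔI/Ī) = (18.5/169.25) ÷ (23180/68890) = 0.32.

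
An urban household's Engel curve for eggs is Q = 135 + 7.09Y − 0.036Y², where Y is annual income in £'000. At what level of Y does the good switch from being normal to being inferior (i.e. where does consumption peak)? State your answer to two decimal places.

98.47

dQ/dY = 7.09 − 0.072Y.
The good is inferior where dQ/dY < 0. Setting dQ/dY = 0 gives Y = 7.09 / 0.072 = 98.47.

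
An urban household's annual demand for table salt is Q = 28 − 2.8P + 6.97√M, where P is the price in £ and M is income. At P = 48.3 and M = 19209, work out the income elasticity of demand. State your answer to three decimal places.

0.562

At P = 48.3, M = 19209: Q = 858.778.
Holding P constant, ∂Q/∂M = 6.97/(2√M) = 0.0251449.
η_M = (∂Q/∂M)·(M/Q) = 0.0251449 × (19209/858.778) = 0.562.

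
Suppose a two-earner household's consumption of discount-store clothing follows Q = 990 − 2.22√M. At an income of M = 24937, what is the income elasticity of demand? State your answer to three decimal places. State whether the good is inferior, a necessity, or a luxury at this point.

At M = 24937: Q = 639.430.
dQ/dM = -2.22/(2√M) = -0.00702912 at this income.
η = (dQ/dM)·(M/Q) = -0.00702912 × (24937/639.430) = -0.274.
Since η < 0, the good is an inferior good.

-0.274 (inferior good)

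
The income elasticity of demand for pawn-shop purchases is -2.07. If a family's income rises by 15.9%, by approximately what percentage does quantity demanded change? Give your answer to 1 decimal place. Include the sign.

-32.9%

%ΔQ ≈ η × %ΔI = -2.07 × 15.9% = -32.9%.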